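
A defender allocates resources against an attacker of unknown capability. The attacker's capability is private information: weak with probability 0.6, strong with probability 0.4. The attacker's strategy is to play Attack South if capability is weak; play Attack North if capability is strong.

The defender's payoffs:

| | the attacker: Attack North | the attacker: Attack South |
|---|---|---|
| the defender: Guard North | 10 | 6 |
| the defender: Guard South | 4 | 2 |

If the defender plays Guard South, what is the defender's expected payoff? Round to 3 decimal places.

Take the expectation over the attacker's capability, weighting each type's action by its prior probability.
E[Guard South] = 0.6·2 + 0.4·4 = 1.2 + 1.6 = 2.8

2.800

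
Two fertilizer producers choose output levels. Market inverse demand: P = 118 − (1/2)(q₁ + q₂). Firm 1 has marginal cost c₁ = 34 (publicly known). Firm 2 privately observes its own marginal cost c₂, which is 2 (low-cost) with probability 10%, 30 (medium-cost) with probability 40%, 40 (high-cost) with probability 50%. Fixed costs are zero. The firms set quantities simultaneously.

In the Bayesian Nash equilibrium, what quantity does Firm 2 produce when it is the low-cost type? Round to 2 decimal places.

Firm 2 with cost c maximizes (118 − (1/2)(q₁+q₂) − c)·q₂, giving q₂(c) = (118 − c − (1/2)q₁).
E[c₂] = 0.1·2 + 0.4·30 + 0.5·40 = 32.2
Firm 1's FOC against E[q₂] yields q₁ = (118 − 2·34 + E[c₂])/(3/2) = (118 − 68 + 32.2)/(3/2) = 54.8.
q₂(low-cost) = (118 − 2 − (1/2)·54.8) = 88.6.

88.60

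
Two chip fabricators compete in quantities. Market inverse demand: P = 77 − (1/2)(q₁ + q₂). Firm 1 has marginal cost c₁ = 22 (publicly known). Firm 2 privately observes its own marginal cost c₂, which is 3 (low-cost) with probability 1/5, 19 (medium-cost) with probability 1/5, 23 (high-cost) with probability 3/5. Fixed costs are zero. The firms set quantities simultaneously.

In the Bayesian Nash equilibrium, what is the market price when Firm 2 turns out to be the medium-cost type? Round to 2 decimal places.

Type-c best response for Firm 2: q₂(c) = (77 − c) − q₁/2.
Firm 1 maximizes expected profit; its first-order condition is 77 − q₁ − (1/2)E[q₂] − 22 = 0.
Substituting E[q₂] and solving: E[c₂] = 18.2, so q₁ = (77 − 2·22 + 18.2)/(3/2) = 34.1333.
q₂(medium-cost) = 40.9333, so P = 77 − (1/2)·(34.1333 + 40.9333) = 39.4667.

39.47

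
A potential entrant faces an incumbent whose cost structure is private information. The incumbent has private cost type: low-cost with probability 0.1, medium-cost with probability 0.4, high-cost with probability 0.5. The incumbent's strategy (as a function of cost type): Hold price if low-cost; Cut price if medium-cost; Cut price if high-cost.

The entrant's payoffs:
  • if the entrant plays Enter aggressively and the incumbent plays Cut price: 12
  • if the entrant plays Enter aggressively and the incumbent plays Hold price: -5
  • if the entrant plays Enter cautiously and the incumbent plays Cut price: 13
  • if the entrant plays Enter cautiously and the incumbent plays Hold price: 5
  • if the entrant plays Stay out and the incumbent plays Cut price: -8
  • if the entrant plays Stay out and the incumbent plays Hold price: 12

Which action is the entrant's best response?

E[Enter aggressively] = 0.1·(-5) + 0.4·(12) + 0.5·(12) = 10.3
E[Enter cautiously] = 0.1·(5) + 0.4·(13) + 0.5·(13) = 12.2
E[Stay out] = 0.1·(12) + 0.4·(-8) + 0.5·(-8) = -6
Best response: Enter cautiously (12.2 is the largest).

Enter cautiously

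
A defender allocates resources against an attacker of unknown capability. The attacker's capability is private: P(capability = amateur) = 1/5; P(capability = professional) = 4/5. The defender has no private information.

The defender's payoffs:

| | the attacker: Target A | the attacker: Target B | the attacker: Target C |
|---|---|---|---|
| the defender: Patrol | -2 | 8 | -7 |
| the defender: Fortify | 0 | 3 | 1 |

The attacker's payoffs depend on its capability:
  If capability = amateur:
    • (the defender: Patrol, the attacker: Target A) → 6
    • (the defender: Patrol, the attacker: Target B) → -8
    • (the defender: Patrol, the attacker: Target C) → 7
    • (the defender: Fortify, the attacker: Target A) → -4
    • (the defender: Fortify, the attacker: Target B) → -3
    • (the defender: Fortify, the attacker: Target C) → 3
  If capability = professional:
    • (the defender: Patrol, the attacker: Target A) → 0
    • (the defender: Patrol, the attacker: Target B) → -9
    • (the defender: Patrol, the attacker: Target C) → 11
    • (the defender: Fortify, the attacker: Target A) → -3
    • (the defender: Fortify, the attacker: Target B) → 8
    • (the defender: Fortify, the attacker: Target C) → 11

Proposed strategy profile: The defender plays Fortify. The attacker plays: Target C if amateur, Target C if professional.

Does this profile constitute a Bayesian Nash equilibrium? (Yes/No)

Yes

A profile is a BNE iff every type of every player is best-responding given beliefs about the other side.
The defender plays Fortify: E[Fortify] = 1/5·(1) + 4/5·(1) = 1; E[Patrol] = -7. Best-responding. ✓
The attacker (capability amateur), facing Fortify: Target A gives -4, Target B gives -3, Target C gives 3. Proposed Target C is best. ✓
The attacker (capability professional), facing Fortify: Target A gives -3, Target B gives 8, Target C gives 11. Proposed Target C is best. ✓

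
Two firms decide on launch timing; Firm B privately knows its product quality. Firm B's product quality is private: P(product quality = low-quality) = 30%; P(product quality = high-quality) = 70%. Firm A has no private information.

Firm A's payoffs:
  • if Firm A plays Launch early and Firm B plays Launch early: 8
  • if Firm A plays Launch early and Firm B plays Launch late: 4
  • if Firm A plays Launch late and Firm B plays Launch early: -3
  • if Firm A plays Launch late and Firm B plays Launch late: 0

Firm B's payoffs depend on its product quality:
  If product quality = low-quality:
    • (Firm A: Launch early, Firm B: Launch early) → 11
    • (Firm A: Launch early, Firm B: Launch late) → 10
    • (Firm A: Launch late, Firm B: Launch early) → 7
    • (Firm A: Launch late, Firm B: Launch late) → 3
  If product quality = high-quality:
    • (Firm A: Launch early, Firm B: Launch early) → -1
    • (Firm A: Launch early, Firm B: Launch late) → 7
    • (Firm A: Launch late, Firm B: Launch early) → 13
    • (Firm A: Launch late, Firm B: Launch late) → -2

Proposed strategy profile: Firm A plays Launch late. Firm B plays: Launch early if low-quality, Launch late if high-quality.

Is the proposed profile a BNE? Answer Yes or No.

No

Firm A plays Launch late: E[Launch late] = 0.3·(-3) + 0.7·(0) = -0.9; E[Launch early] = 5.2. Not best-responding. ✗
Firm B (product quality low-quality), facing Launch late: Launch early gives 7, Launch late gives 3. Proposed Launch early is best. ✓
Firm B (product quality high-quality), facing Launch late: Launch early gives 13, Launch late gives -2. Proposed Launch late is not best — profitable deviation exists. ✗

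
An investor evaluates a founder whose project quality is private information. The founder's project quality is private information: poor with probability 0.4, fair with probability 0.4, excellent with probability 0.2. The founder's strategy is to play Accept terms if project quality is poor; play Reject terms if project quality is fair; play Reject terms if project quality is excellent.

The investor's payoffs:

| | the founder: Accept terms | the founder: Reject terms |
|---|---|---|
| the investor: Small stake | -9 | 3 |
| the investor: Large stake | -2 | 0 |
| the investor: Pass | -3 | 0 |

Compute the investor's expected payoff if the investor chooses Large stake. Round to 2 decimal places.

-0.80

E[Large stake] = 0.4·(-2) + 0.4·0 + 0.2·0 = (-0.8) + 0 + 0 = -0.8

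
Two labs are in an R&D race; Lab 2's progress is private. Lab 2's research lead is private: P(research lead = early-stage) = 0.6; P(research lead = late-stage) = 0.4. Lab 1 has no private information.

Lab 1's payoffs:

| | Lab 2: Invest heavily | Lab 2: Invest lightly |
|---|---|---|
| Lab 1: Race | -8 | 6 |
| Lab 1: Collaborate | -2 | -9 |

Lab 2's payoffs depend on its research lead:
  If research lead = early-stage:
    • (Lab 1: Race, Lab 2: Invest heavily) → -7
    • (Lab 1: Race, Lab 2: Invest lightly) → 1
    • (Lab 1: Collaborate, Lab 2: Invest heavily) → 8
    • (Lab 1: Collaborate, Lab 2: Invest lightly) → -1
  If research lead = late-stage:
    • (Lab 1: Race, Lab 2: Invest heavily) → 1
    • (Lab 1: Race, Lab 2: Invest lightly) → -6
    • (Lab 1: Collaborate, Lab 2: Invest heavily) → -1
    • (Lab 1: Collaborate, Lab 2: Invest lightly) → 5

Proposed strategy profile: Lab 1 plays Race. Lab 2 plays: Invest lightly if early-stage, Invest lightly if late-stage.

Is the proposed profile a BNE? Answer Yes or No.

Lab 1 plays Race: E[Race] = 0.6·(6) + 0.4·(6) = 6; E[Collaborate] = -9. Best-responding. ✓
Lab 2 (research lead early-stage), facing Race: Invest heavily gives -7, Invest lightly gives 1. Proposed Invest lightly is best. ✓
Lab 2 (research lead late-stage), facing Race: Invest heavily gives 1, Invest lightly gives -6. Proposed Invest lightly is not best — profitable deviation exists. ✗

No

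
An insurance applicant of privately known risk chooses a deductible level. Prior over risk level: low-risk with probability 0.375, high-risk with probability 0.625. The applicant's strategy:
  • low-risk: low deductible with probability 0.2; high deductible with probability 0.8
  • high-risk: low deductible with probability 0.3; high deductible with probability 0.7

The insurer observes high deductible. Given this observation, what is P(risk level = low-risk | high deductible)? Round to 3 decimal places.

P(high deductible) = 0.375·0.8 + 0.625·0.7 = 0.7375
P(low-risk | high deductible) = (0.375·0.8) / 0.7375 = 0.3 / 0.7375 = 0.40678

0.407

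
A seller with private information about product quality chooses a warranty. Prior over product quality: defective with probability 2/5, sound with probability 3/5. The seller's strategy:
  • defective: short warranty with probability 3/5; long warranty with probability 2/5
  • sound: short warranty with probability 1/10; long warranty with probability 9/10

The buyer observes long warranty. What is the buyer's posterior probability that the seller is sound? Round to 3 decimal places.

0.771

Apply Bayes' rule using the sender's strategy as the likelihood.
P(long warranty) = (2/5)·(2/5) + (3/5)·(9/10) = 7/10
P(sound | long warranty) = ((3/5)·(9/10)) / (7/10) = (27/50) / (7/10) = 27/35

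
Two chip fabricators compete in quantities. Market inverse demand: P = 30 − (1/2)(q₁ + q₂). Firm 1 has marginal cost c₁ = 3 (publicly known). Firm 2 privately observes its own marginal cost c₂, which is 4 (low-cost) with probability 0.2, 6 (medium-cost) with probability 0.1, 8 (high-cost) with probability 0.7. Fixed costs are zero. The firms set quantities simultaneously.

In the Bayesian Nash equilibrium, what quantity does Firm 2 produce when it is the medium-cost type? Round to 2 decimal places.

13.67

Type-c best response for Firm 2: q₂(c) = (30 − c) − q₁/2.
Firm 1 maximizes expected profit; its first-order condition is 30 − q₁ − (1/2)E[q₂] − 3 = 0.
Substituting E[q₂] and solving: E[c₂] = 7, so q₁ = (30 − 2·3 + 7)/(3/2) = 20.6667.
q₂(medium-cost) = (30 − 6 − (1/2)·20.6667) = 13.6667.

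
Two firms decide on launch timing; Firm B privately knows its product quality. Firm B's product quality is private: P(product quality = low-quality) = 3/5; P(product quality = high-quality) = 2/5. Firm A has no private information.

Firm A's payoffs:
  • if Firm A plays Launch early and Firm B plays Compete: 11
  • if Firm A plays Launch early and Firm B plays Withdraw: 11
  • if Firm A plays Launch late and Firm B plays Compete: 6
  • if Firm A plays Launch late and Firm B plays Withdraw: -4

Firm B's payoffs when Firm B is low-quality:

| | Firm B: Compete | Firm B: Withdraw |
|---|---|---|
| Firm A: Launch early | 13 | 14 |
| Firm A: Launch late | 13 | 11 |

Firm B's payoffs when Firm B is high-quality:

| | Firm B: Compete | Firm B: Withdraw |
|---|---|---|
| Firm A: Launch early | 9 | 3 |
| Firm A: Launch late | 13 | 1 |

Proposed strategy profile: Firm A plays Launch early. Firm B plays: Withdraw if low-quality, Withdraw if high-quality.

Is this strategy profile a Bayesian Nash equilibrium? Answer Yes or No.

A profile is a BNE iff every type of every player is best-responding given beliefs about the other side.
Firm A plays Launch early: E[Launch early] = 3/5·(11) + 2/5·(11) = 11; E[Launch late] = -4. Best-responding. ✓
Firm B (product quality low-quality), facing Launch early: Compete gives 13, Withdraw gives 14. Proposed Withdraw is best. ✓
Firm B (product quality high-quality), facing Launch early: Compete gives 9, Withdraw gives 3. Proposed Withdraw is not best — profitable deviation exists. ✗

No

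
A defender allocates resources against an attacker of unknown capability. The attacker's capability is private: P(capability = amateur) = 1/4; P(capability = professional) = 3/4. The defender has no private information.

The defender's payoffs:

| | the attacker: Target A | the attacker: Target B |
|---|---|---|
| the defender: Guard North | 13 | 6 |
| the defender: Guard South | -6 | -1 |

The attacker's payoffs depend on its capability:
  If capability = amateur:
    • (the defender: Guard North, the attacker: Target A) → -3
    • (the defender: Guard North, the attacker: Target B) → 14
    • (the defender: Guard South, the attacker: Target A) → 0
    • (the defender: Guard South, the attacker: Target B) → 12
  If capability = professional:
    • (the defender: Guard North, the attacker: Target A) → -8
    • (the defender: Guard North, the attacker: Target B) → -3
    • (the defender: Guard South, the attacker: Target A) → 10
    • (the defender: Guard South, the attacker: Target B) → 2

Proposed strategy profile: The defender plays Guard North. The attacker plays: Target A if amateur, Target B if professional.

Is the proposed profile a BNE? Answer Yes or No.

The defender plays Guard North: E[Guard North] = 1/4·(13) + 3/4·(6) = 31/4; E[Guard South] = -9/4. Best-responding. ✓
The attacker (capability amateur), facing Guard North: Target A gives -3, Target B gives 14. Proposed Target A is not best — profitable deviation exists. ✗
The attacker (capability professional), facing Guard North: Target A gives -8, Target B gives -3. Proposed Target B is best. ✓

No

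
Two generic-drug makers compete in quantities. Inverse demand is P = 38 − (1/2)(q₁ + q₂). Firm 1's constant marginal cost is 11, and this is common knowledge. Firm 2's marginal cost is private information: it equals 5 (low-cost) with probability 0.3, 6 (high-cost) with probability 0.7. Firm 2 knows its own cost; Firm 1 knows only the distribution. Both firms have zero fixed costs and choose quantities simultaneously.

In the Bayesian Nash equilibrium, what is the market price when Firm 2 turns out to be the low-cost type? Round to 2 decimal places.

Firm 2 with cost c maximizes (38 − (1/2)(q₁+q₂) − c)·q₂, giving q₂(c) = (38 − c − (1/2)q₁).
E[c₂] = 0.3·5 + 0.7·6 = 5.7
Firm 1's FOC against E[q₂] yields q₁ = (38 − 2·11 + E[c₂])/(3/2) = (38 − 22 + 5.7)/(3/2) = 14.4667.
q₂(low-cost) = 25.7667, so P = 38 − (1/2)·(14.4667 + 25.7667) = 17.8833.

17.88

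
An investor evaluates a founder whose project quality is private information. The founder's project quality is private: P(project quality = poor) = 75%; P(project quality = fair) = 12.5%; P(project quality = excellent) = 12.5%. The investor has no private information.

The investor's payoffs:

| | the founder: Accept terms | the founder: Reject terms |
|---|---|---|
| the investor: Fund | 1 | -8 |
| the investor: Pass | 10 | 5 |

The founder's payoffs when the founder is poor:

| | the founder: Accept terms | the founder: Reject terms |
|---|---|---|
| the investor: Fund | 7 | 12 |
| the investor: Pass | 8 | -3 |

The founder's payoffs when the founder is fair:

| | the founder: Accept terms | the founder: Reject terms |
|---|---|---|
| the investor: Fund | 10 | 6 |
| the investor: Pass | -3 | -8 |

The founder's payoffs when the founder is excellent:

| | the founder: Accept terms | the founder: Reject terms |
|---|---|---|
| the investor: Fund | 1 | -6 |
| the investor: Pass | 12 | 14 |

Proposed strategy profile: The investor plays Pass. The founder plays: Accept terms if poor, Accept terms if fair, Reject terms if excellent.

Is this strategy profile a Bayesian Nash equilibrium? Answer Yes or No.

Yes

The investor plays Pass: E[Pass] = 0.75·(10) + 0.125·(10) + 0.125·(5) = 9.375; E[Fund] = -0.125. Best-responding. ✓
The founder (project quality poor), facing Pass: Accept terms gives 8, Reject terms gives -3. Proposed Accept terms is best. ✓
The founder (project quality fair), facing Pass: Accept terms gives -3, Reject terms gives -8. Proposed Accept terms is best. ✓
The founder (project quality excellent), facing Pass: Accept terms gives 12, Reject terms gives 14. Proposed Reject terms is best. ✓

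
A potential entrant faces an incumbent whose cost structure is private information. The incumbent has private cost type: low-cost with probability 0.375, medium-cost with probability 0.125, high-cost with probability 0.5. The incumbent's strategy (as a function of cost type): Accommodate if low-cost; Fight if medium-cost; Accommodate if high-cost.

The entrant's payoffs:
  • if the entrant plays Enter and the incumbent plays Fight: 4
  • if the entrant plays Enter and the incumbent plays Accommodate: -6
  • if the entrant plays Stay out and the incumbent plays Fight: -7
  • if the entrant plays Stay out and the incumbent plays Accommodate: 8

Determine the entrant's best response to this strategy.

Compute the entrant's expected payoff for each action, taking the expectation over the incumbent's type.
E[Enter] = 0.375·(-6) + 0.125·(4) + 0.5·(-6) = -4.75
E[Stay out] = 0.375·(8) + 0.125·(-7) + 0.5·(8) = 6.125
Best response: Stay out (6.125 is the largest).

Stay out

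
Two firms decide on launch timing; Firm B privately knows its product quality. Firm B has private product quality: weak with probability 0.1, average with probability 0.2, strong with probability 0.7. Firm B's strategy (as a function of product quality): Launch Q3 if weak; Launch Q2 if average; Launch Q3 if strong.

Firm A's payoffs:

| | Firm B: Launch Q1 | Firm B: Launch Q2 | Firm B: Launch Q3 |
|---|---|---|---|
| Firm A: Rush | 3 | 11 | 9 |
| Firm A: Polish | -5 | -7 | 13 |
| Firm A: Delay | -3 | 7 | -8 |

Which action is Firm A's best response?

Compute Firm A's expected payoff for each action, taking the expectation over Firm B's type.
E[Rush] = 0.1·(9) + 0.2·(11) + 0.7·(9) = 9.4
E[Polish] = 0.1·(13) + 0.2·(-7) + 0.7·(13) = 9
E[Delay] = 0.1·(-8) + 0.2·(7) + 0.7·(-8) = -5
Best response: Rush (9.4 is the largest).

Rush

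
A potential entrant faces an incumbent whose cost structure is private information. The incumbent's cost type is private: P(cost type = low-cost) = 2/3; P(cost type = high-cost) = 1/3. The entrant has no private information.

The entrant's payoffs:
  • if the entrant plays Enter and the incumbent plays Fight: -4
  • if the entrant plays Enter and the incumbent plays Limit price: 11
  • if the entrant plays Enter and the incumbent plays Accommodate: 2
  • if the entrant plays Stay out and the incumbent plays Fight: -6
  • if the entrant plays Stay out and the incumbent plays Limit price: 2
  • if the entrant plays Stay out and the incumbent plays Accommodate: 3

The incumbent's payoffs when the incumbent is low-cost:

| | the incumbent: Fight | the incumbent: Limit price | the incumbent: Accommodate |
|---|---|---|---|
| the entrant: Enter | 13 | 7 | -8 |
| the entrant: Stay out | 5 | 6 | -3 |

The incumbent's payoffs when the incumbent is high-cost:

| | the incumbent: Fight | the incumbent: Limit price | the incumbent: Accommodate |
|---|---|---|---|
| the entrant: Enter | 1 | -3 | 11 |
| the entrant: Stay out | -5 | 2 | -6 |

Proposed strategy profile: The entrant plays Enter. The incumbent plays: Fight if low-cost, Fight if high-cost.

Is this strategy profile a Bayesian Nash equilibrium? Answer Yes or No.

No

The entrant plays Enter: E[Enter] = 2/3·(-4) + 1/3·(-4) = -4; E[Stay out] = -6. Best-responding. ✓
The incumbent (cost type low-cost), facing Enter: Fight gives 13, Limit price gives 7, Accommodate gives -8. Proposed Fight is best. ✓
The incumbent (cost type high-cost), facing Enter: Fight gives 1, Limit price gives -3, Accommodate gives 11. Proposed Fight is not best — profitable deviation exists. ✗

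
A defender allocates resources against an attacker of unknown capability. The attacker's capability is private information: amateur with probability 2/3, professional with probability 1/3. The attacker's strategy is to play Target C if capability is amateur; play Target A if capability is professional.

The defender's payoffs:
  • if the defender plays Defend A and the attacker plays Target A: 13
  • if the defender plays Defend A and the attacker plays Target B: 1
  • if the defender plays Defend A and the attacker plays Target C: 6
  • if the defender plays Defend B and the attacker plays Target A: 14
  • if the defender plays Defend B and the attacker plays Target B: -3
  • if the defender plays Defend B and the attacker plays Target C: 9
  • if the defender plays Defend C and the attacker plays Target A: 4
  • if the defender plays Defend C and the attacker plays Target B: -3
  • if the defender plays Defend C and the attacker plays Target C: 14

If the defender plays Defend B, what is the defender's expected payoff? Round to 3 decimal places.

10.667

E[Defend B] = 2/3·9 + 1/3·14 = 6 + 14/3 = 32/3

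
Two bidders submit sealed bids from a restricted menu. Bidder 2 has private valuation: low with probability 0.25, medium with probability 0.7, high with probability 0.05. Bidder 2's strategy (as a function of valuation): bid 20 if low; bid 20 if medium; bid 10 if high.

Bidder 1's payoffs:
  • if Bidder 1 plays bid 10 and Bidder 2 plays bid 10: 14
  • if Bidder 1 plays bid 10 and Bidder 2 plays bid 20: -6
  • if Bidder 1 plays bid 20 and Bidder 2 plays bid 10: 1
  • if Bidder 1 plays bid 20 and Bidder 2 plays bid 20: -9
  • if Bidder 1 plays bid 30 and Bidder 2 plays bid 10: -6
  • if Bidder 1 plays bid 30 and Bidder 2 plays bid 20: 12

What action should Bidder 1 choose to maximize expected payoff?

bid 30

Compute Bidder 1's expected payoff for each action, taking the expectation over Bidder 2's type.
E[bid 10] = 0.25·(-6) + 0.7·(-6) + 0.05·(14) = -5
E[bid 20] = 0.25·(-9) + 0.7·(-9) + 0.05·(1) = -8.5
E[bid 30] = 0.25·(12) + 0.7·(12) + 0.05·(-6) = 11.1
Best response: bid 30 (11.1 is the largest).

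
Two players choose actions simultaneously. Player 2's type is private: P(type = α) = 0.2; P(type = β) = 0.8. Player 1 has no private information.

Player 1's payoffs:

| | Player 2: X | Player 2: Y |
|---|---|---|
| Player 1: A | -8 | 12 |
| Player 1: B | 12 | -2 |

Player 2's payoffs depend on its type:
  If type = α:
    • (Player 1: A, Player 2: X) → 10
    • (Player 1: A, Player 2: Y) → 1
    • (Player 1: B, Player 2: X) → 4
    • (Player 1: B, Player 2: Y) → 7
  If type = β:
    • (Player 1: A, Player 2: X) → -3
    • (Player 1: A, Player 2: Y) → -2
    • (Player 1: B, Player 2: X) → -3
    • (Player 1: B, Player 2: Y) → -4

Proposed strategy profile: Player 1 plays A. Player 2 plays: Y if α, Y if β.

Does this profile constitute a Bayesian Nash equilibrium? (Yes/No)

Player 1 plays A: E[A] = 0.2·(12) + 0.8·(12) = 12; E[B] = -2. Best-responding. ✓
Player 2 (type α), facing A: X gives 10, Y gives 1. Proposed Y is not best — profitable deviation exists. ✗
Player 2 (type β), facing A: X gives -3, Y gives -2. Proposed Y is best. ✓

No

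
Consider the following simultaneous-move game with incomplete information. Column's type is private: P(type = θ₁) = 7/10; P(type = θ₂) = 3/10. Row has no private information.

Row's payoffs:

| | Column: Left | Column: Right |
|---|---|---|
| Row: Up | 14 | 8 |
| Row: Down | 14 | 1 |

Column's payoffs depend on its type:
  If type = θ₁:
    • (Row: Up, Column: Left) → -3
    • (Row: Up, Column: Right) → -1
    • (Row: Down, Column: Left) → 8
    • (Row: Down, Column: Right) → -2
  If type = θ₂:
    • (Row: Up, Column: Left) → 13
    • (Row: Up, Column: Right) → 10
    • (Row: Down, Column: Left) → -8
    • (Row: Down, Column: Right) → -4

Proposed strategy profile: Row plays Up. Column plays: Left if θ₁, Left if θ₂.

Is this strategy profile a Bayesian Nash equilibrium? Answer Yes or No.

A profile is a BNE iff every type of every player is best-responding given beliefs about the other side.
Row plays Up: E[Up] = 7/10·(14) + 3/10·(14) = 14; E[Down] = 14. Best-responding. ✓
Column (type θ₁), facing Up: Left gives -3, Right gives -1. Proposed Left is not best — profitable deviation exists. ✗
Column (type θ₂), facing Up: Left gives 13, Right gives 10. Proposed Left is best. ✓

No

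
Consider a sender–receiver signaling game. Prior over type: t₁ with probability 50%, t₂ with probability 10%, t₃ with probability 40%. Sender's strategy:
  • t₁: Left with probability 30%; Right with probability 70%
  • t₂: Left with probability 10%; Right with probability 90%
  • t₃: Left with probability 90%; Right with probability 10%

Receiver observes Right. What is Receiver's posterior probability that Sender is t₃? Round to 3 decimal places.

0.083

Apply Bayes' rule using the sender's strategy as the likelihood.
P(Right) = 0.5·0.7 + 0.1·0.9 + 0.4·0.1 = 0.48
P(t₃ | Right) = (0.4·0.1) / 0.48 = 0.04 / 0.48 = 0.0833333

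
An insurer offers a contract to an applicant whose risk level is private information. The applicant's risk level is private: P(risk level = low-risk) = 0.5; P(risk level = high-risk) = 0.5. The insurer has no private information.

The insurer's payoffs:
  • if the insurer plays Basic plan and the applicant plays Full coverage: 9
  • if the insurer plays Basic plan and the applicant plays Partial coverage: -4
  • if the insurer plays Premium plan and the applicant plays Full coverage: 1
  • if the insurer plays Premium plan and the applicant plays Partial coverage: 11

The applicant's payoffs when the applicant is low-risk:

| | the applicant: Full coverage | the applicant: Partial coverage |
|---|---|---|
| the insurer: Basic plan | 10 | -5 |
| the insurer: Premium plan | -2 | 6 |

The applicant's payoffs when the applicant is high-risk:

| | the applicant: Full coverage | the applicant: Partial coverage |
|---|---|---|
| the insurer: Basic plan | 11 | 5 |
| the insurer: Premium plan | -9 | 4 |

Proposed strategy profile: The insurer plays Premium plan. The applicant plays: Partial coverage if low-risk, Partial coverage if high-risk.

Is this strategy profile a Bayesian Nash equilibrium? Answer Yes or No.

A profile is a BNE iff every type of every player is best-responding given beliefs about the other side.
The insurer plays Premium plan: E[Premium plan] = 0.5·(11) + 0.5·(11) = 11; E[Basic plan] = -4. Best-responding. ✓
The applicant (risk level low-risk), facing Premium plan: Full coverage gives -2, Partial coverage gives 6. Proposed Partial coverage is best. ✓
The applicant (risk level high-risk), facing Premium plan: Full coverage gives -9, Partial coverage gives 4. Proposed Partial coverage is best. ✓

Yes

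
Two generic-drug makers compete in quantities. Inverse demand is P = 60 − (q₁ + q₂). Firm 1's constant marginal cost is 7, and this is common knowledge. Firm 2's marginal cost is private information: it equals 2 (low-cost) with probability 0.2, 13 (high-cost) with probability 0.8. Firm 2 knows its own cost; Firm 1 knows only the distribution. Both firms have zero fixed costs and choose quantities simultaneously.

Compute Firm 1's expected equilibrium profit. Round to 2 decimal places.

Firm 2 with cost c maximizes (60 − (q₁+q₂) − c)·q₂, giving q₂(c) = (60 − c − q₁)/2.
E[c₂] = 0.2·2 + 0.8·13 = 10.8
Firm 1's FOC against E[q₂] yields q₁ = (60 − 2·7 + E[c₂])/3 = (60 − 14 + 10.8)/3 = 18.9333.
E[P] = 60 − (q₁ + E[q₂]) = 25.9333; Firm 1's expected profit = (E[P] − 7)·q₁ = (25.9333 − 7)·18.9333 = 358.471.

358.47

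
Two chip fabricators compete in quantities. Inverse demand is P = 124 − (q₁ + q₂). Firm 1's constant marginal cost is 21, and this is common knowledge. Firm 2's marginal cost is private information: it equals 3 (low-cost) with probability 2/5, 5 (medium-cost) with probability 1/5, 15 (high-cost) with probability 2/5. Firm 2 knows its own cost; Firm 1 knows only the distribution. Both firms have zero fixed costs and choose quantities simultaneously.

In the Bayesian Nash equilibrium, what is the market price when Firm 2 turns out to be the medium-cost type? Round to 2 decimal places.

49.47

Each type of Firm 2 best-responds to q₁; Firm 1 best-responds to the expected q₂ over Firm 2's types.
Firm 2 with cost c maximizes (124 − (q₁+q₂) − c)·q₂, giving q₂(c) = (124 − c − q₁)/2.
E[c₂] = 2/5·3 + 1/5·5 + 2/5·15 = 8.2
Firm 1's FOC against E[q₂] yields q₁ = (124 − 2·21 + E[c₂])/3 = (124 − 42 + 8.2)/3 = 30.0667.
q₂(medium-cost) = 44.4667, so P = 124 − (30.0667 + 44.4667) = 49.4667.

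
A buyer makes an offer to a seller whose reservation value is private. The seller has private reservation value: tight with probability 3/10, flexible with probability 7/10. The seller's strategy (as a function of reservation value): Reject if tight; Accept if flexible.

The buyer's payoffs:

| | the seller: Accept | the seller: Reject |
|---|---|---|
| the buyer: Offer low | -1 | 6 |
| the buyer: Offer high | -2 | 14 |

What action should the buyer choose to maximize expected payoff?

E[Offer low] = 3/10·(6) + 7/10·(-1) = 11/10
E[Offer high] = 3/10·(14) + 7/10·(-2) = 14/5
Best response: Offer high (14/5 is the largest).

Offer high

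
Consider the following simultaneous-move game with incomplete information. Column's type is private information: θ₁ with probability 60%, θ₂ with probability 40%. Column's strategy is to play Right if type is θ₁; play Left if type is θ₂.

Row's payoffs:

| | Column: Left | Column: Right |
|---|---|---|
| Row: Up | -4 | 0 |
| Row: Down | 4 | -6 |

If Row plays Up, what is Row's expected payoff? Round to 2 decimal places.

-1.60

E[Up] = 0.6·0 + 0.4·(-4) = 0 + (-1.6) = -1.6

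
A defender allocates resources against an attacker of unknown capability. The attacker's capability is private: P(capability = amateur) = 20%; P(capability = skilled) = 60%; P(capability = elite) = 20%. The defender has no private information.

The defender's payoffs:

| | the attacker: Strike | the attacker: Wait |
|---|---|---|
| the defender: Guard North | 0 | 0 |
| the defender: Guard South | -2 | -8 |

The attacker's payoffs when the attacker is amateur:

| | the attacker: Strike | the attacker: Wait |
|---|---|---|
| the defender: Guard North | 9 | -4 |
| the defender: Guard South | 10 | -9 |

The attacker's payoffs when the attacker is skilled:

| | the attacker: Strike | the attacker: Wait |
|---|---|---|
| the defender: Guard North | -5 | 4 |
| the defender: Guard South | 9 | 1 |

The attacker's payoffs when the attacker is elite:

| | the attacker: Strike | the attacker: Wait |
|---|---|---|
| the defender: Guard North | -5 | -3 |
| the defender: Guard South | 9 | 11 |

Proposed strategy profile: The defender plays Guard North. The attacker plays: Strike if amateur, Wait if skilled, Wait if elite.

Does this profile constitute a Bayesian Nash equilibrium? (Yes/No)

The defender plays Guard North: E[Guard North] = 0.2·(0) + 0.6·(0) + 0.2·(0) = 0; E[Guard South] = -6.8. Best-responding. ✓
The attacker (capability amateur), facing Guard North: Strike gives 9, Wait gives -4. Proposed Strike is best. ✓
The attacker (capability skilled), facing Guard North: Strike gives -5, Wait gives 4. Proposed Wait is best. ✓
The attacker (capability elite), facing Guard North: Strike gives -5, Wait gives -3. Proposed Wait is best. ✓

Yes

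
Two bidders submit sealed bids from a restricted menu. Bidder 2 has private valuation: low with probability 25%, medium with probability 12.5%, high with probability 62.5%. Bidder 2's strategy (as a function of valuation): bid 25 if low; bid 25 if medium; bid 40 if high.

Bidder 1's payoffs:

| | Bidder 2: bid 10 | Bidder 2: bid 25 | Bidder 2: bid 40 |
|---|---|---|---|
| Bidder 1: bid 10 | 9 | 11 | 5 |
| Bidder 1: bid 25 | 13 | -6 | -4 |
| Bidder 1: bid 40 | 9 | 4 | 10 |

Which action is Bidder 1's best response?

E[bid 10] = 0.25·(11) + 0.125·(11) + 0.625·(5) = 7.25
E[bid 25] = 0.25·(-6) + 0.125·(-6) + 0.625·(-4) = -4.75
E[bid 40] = 0.25·(4) + 0.125·(4) + 0.625·(10) = 7.75
Best response: bid 40 (7.75 is the largest).

bid 40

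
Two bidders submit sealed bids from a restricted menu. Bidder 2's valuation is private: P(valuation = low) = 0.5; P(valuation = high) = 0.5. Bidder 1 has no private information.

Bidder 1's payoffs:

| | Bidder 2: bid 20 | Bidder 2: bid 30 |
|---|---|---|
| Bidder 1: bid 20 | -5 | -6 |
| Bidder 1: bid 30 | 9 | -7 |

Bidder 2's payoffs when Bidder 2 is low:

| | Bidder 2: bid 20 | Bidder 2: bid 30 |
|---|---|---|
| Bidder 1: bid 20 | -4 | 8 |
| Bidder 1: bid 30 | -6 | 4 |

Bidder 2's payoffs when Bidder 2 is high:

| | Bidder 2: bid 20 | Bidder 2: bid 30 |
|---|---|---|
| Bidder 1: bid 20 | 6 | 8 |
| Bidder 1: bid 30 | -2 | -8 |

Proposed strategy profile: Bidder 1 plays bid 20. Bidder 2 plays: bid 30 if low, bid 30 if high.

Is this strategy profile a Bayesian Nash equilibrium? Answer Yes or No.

Yes

Bidder 1 plays bid 20: E[bid 20] = 0.5·(-6) + 0.5·(-6) = -6; E[bid 30] = -7. Best-responding. ✓
Bidder 2 (valuation low), facing bid 20: bid 20 gives -4, bid 30 gives 8. Proposed bid 30 is best. ✓
Bidder 2 (valuation high), facing bid 20: bid 20 gives 6, bid 30 gives 8. Proposed bid 30 is best. ✓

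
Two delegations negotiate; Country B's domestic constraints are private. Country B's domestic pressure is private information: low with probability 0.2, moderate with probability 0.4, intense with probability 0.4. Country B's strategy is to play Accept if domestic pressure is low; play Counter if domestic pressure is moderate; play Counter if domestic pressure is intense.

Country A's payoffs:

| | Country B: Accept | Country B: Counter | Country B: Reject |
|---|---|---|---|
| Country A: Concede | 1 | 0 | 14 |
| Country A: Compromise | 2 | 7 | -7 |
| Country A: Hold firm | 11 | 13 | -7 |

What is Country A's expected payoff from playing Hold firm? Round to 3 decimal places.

E[Hold firm] = 0.2·11 + 0.4·13 + 0.4·13 = 2.2 + 5.2 + 5.2 = 12.6

12.600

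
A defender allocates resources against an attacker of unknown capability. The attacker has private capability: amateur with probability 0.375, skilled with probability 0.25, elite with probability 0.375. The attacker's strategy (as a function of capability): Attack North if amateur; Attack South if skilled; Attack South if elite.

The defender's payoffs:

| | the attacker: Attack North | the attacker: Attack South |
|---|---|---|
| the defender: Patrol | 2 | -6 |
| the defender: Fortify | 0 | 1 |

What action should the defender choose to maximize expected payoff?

Compute the defender's expected payoff for each action, taking the expectation over the attacker's type.
E[Patrol] = 0.375·(2) + 0.25·(-6) + 0.375·(-6) = -3
E[Fortify] = 0.375·(0) + 0.25·(1) + 0.375·(1) = 0.625
Best response: Fortify (0.625 is the largest).

Fortify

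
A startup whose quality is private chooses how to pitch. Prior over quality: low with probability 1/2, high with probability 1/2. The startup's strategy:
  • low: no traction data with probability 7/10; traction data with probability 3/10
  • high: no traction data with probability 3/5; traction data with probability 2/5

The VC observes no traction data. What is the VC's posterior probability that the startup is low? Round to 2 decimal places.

0.54

P(no traction data) = (1/2)·(7/10) + (1/2)·(3/5) = 13/20
P(low | no traction data) = ((1/2)·(7/10)) / (13/20) = (7/20) / (13/20) = 7/13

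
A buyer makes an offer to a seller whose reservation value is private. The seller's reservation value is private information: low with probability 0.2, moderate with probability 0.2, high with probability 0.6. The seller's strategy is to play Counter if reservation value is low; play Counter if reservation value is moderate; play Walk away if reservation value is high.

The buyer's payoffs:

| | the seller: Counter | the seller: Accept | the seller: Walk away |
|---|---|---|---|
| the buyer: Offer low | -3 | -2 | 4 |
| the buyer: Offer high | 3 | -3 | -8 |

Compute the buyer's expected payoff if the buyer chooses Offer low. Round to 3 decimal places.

1.200

E[Offer low] = 0.2·(-3) + 0.2·(-3) + 0.6·4 = (-0.6) + (-0.6) + 2.4 = 1.2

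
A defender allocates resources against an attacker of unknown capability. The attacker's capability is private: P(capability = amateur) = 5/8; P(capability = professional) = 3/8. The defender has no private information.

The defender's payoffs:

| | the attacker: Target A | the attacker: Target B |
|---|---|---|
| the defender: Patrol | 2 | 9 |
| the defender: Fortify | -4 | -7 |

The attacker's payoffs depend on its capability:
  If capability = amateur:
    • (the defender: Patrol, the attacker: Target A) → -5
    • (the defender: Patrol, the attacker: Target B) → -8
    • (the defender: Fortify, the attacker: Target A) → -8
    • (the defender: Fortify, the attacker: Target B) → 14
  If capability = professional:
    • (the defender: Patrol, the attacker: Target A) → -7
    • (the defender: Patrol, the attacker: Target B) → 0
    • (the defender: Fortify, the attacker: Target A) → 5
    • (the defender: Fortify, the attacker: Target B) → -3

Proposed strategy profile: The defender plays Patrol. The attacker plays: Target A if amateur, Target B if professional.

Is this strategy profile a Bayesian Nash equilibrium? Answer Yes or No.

The defender plays Patrol: E[Patrol] = 5/8·(2) + 3/8·(9) = 37/8; E[Fortify] = -41/8. Best-responding. ✓
The attacker (capability amateur), facing Patrol: Target A gives -5, Target B gives -8. Proposed Target A is best. ✓
The attacker (capability professional), facing Patrol: Target A gives -7, Target B gives 0. Proposed Target B is best. ✓

Yes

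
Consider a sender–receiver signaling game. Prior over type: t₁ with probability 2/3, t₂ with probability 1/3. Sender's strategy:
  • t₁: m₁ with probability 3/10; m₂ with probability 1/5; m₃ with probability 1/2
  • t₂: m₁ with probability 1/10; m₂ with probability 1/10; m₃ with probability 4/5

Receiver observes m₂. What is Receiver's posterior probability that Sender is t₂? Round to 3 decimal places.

P(m₂) = (2/3)·(1/5) + (1/3)·(1/10) = 1/6
P(t₂ | m₂) = ((1/3)·(1/10)) / (1/6) = (1/30) / (1/6) = 1/5

0.200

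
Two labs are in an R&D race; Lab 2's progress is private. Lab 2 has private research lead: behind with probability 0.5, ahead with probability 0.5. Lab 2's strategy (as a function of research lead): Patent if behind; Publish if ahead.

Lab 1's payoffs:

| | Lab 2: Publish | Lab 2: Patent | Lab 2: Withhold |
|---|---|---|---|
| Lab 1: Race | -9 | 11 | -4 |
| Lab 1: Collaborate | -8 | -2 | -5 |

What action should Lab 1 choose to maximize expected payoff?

Race

E[Race] = 0.5·(11) + 0.5·(-9) = 1
E[Collaborate] = 0.5·(-2) + 0.5·(-8) = -5
Best response: Race (1 is the largest).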